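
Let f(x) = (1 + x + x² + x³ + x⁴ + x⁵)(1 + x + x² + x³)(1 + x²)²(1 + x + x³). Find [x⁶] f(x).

(1 + x + x² + x³ + x⁴ + x⁵) has coefficients 1,1,1,1,1,1 for degrees 0…5.
(1 + x + x² + x³) has coefficients 1,1,1,1,0,0,0 for degrees 0…6.
Multiplying by (1 + x²)² gives running coefficients 1,1,3,3,3,3,1 for degrees 0…6.
Finally multiplying by (1 + x + x³), the product of all factors after the first has coefficients 1,2,4,7,7,9,7 for degrees 0…6.
[x⁶] = 1·7 + 1·9 + 1·7 + 1·7 + 1·4 + 1·2 = 36.

36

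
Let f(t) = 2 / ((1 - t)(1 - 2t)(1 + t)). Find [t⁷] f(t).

340

Partial fractions give a closed form: a_n = (-1)·1^n + (8/3)·2^n + (1/3)·(-1)^n.
At n = 7: a_7 = 340.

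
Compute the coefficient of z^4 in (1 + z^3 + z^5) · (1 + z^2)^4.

6

(1 + z^3 + z^5) has coefficients 1,0,0,1,0 for degrees 0…4.
(1 + z^2)^4 has coefficients 1,0,4,0,6 for degrees 0…4.
[z^4] = 1·6 + 1·0 = 6.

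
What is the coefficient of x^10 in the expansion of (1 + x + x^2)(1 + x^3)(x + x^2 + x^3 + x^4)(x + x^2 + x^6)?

7

(1 + x + x^2) has coefficients 1,1,1 for degrees 0…2.
(1 + x^3) has coefficients 1,0,0,1,0,0,0,0,0,0,0 for degrees 0…10.
Multiplying by (x + x^2 + x^3 + x^4) gives running coefficients 0,1,1,1,2,1,1,1,0,0,0 for degrees 0…10.
Finally multiplying by (x + x^2 + x^6), the product of all factors after the first has coefficients 0,0,1,2,2,3,3,3,3,2,2 for degrees 0…10.
[x^10] = 1·2 + 1·2 + 1·3 = 7.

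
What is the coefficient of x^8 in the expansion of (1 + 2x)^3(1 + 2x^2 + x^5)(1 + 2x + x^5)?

52

(1 + 2x)^3 has coefficients 1,6,12,8 for degrees 0…3.
(1 + 2x^2 + x^5) has coefficients 1,0,2,0,0,1,0,0,0 for degrees 0…8.
Finally multiplying by (1 + 2x + x^5), the product of all factors after the first has coefficients 1,2,2,4,0,2,2,2,0 for degrees 0…8.
[x^8] = 1·0 + 6·2 + 12·2 + 8·2 = 52.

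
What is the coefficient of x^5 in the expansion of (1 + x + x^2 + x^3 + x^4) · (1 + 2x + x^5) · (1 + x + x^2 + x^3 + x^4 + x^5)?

(1 + x + x^2 + x^3 + x^4) has coefficients 1,1,1,1,1 for degrees 0…4.
(1 + 2x + x^5) has coefficients 1,2,0,0,0,1 for degrees 0…5.
Finally multiplying by (1 + x + x^2 + x^3 + x^4 + x^5), the product of all factors after the first has coefficients 1,3,3,3,3,4 for degrees 0…5.
[x^5] = 1·4 + 1·3 + 1·3 + 1·3 + 1·3 = 16.

16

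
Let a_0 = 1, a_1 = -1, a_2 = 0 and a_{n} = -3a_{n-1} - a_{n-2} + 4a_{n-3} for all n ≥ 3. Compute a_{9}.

341

The ordinary generating function has denominator 1 + 3t + t^2 - 4t^3.
Iterating the recurrence: a_0,…,a_{9} = 1, -1, 0, 5, -19, 52, -117, 223, -344, 341.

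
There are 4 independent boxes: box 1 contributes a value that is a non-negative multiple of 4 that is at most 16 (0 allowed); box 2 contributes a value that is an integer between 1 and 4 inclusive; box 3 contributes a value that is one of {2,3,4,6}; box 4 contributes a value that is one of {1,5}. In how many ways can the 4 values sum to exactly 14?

The generating function for the choices is (1 + q⁴ + q⁸ + q¹² + q¹⁶)·(q + q² + q³ + q⁴)·(q² + q³ + q⁴ + q⁶)·(q + q⁵); the count is [q¹⁴].
(1 + q⁴ + q⁸ + q¹² + q¹⁶) has coefficients 1,0,0,0,1,0,0,0,1,0,0,0,1,0,0 for degrees 0…14.
(q + q² + q³ + q⁴) has coefficients 0,1,1,1,1,0,0,0,0,0,0,0,0,0,0 for degrees 0…14.
Multiplying by (q² + q³ + q⁴ + q⁶) gives running coefficients 0,0,0,1,2,3,3,3,2,1,1,0,0,0,0 for degrees 0…14.
Finally multiplying by (q + q⁵), the product of all factors after the first has coefficients 0,0,0,0,1,2,3,3,4,4,4,4,3,2,1 for degrees 0…14.
[q¹⁴] = 1·1 + 1·4 + 1·3 + 1·0 = 8.

8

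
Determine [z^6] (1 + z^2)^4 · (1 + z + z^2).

(1 + z^2)^4 has coefficients 1,0,4,0,6,0,4 for degrees 0…6.
(1 + z + z^2) has coefficients 1,1,1,0,0,0,0 for degrees 0…6.
[z^6] = 1·0 + 4·0 + 6·1 + 4·1 = 10.

10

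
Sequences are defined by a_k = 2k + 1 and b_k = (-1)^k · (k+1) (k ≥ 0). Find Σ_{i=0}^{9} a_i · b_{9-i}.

5

Write out a_i and b_{9-i} for i = 0,…,9 and sum the products.
Σ = 1·(-10) + 3·9 + 5·(-8) + 7·7 + 9·(-6) + 11·5 + 13·(-4) + 15·3 + 17·(-2) + 19·1 = 5.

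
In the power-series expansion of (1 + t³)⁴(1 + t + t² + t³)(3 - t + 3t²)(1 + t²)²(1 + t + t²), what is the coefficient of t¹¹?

(1 + t³)⁴ has coefficients 1,0,0,4,0,0,6,0,0,4,0,0 for degrees 0…11.
(1 + t + t² + t³) has coefficients 1,1,1,1,0,0,0,0,0,0,0,0 for degrees 0…11.
Multiplying by (3 - t + 3t²) gives running coefficients 3,2,5,5,2,3,0,0,0,0,0,0 for degrees 0…11.
Multiplying by (1 + t²)² gives running coefficients 3,2,11,9,15,15,9,11,2,3,0,0 for degrees 0…11.
Finally multiplying by (1 + t + t²), the product of all factors after the first has coefficients 3,5,16,22,35,39,39,35,22,16,5,3 for degrees 0…11.
[t¹¹] = 1·3 + 4·22 + 6·39 + 4·16 = 389.

389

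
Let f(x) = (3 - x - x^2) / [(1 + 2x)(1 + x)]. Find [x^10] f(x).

6653

The denominator gives the recurrence a_n = −3a_(n−1) − 2a_(n−2) for n ≥ 3; the numerator fixes a_0 = 3, a_1 = -10, a_2 = 23.
Iterating: 3, -10, 23, -49, 101, -205, 413, -829, 1661, -3325, 6653, so a_10 = 6653.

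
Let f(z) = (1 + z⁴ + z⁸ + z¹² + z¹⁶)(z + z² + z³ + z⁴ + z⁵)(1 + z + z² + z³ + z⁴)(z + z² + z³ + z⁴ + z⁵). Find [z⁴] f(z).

6

(1 + z⁴ + z⁸ + z¹² + z¹⁶) has coefficients 1,0,0,0,1 for degrees 0…4.
(z + z² + z³ + z⁴ + z⁵) has coefficients 0,1,1,1,1 for degrees 0…4.
Multiplying by (1 + z + z² + z³ + z⁴) gives running coefficients 0,1,2,3,4 for degrees 0…4.
Finally multiplying by (z + z² + z³ + z⁴ + z⁵), the product of all factors after the first has coefficients 0,0,1,3,6 for degrees 0…4.
[z⁴] = 1·6 + 1·0 = 6.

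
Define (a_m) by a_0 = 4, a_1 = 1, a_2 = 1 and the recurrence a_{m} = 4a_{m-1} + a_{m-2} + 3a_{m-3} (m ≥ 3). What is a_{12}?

9625914

The ordinary generating function has denominator 1 - 4t - t^2 - 3t^3.
Iterating the recurrence: a_0,…,a_{12} = 4, 1, 1, 17, 72, 308, 1355, 5944, 26055, 114229, 500803, 2195606, 9625914.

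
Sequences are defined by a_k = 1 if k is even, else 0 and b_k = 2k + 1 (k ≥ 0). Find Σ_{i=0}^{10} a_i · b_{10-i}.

66

Write out a_i and b_{10-i} for i = 0,…,10 and sum the products.
Σ = 1·21 + 0·19 + 1·17 + 0·15 + 1·13 + 0·11 + 1·9 + 0·7 + 1·5 + 0·3 + 1·1 = 66.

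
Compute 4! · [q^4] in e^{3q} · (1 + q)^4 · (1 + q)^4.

The EGF product rule gives c_4 = Σ_{k_1+k_2+k_3=4} C(4; k_1,k_2,k_3) · ∏ g_i(k_i), where e^{3q} gives (3)^k; (1+q)^4 gives the falling factorial (4)_k; (1+q)^4 gives the falling factorial (4)_k.
g_1(k) for k = 0…4: 1, 3, 9, 27, 81.
g_2(k) for k = 0…4: 1, 4, 12, 24, 24.
g_3(k) for k = 0…4: 1, 4, 12, 24, 24.
First combine the last two factors: h(k) = Σ_j C(k,j)·g_2(j)·g_3(k−j) for k = 0…4: 1, 8, 56, 336, 1680.
c_4 = Σ_k C(4,k)·g_1(k)·h(4−k) = 1·1·1680 + 4·3·336 + 6·9·56 + 4·27·8 + 1·81·1 = 1680 + 4032 + 3024 + 864 + 81 = 9681.

9681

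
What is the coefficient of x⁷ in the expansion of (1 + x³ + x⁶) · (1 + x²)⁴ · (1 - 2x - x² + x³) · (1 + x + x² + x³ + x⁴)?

-21

(1 + x³ + x⁶) has coefficients 1,0,0,1,0,0,1 for degrees 0…6.
(1 + x²)⁴ has coefficients 1,0,4,0,6,0,4,0 for degrees 0…7.
Multiplying by (1 - 2x - x² + x³) gives running coefficients 1,-2,3,-7,2,-8,-2,-2 for degrees 0…7.
Finally multiplying by (1 + x + x² + x³ + x⁴), the product of all factors after the first has coefficients 1,-1,2,-5,-3,-12,-12,-17 for degrees 0…7.
[x⁷] = 1·(-17) + 1·(-3) + 1·(-1) = -21.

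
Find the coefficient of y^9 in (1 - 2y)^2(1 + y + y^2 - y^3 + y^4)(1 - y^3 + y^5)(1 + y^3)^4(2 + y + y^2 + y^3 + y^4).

(1 - 2y)^2 has coefficients 1,-4,4 for degrees 0…2.
(1 + y + y^2 - y^3 + y^4) has coefficients 1,1,1,-1,1,0,0,0,0,0 for degrees 0…9.
Multiplying by (1 - y^3 + y^5) gives running coefficients 1,1,1,-2,0,0,2,0,-1,1 for degrees 0…9.
Multiplying by (1 + y^3)^4 gives running coefficients 1,1,1,2,4,4,0,6,5,1 for degrees 0…9.
Finally multiplying by (2 + y + y^2 + y^3 + y^4), the product of all factors after the first has coefficients 2,3,4,7,13,16,11,22,24,17 for degrees 0…9.
[y^9] = 1·17 − 4·24 + 4·22 = 9.

9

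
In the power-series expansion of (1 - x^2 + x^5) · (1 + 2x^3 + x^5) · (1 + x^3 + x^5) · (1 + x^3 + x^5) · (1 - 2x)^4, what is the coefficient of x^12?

-67

(1 - x^2 + x^5) has coefficients 1,0,-1,0,0,1 for degrees 0…5.
(1 + 2x^3 + x^5) has coefficients 1,0,0,2,0,1,0,0,0,0,0,0,0 for degrees 0…12.
Multiplying by (1 + x^3 + x^5) gives running coefficients 1,0,0,3,0,2,2,0,3,0,1,0,0 for degrees 0…12.
Multiplying by (1 + x^3 + x^5) gives running coefficients 1,0,0,4,0,3,5,0,8,2,3,5,0 for degrees 0…12.
Finally multiplying by (1 - 2x)^4, the product of all factors after the first has coefficients 1,-8,24,-28,-16,99,-147,96,32,-174,259,-227,96 for degrees 0…12.
[x^12] = 1·96 − 1·259 + 1·96 = -67.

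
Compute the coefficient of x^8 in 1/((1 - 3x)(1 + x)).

The denominator gives the recurrence a_n = 2a_(n−1) + 3a_(n−2) for n ≥ 2; the numerator fixes a_0 = 1, a_1 = 2.
Iterating: 1, 2, 7, 20, 61, 182, 547, 1640, 4921, so a_8 = 4921.

4921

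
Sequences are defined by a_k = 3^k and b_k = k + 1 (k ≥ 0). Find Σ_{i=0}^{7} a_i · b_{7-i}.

This is [x^7] in the product of the two ordinary generating functions.
Σ = 1·8 + 3·7 + 9·6 + 27·5 + 81·4 + 243·3 + 729·2 + 2187·1 = 4916.

4916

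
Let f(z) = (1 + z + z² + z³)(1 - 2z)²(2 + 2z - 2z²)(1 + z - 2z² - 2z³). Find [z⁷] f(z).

-12

(1 + z + z² + z³) has coefficients 1,1,1,1 for degrees 0…3.
(1 - 2z)² has coefficients 1,-4,4,0,0,0,0,0 for degrees 0…7.
Multiplying by (2 + 2z - 2z²) gives running coefficients 2,-6,-2,16,-8,0,0,0 for degrees 0…7.
Finally multiplying by (1 + z - 2z² - 2z³), the product of all factors after the first has coefficients 2,-4,-12,22,24,-36,-16,16 for degrees 0…7.
[z⁷] = 1·16 + 1·(-16) + 1·(-36) + 1·24 = -12.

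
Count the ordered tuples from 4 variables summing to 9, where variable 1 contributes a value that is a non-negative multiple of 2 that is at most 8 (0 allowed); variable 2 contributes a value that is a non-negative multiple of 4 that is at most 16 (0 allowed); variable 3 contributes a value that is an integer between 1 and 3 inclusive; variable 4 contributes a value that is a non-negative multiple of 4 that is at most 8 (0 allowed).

9

The generating function for the choices is (1 + t^2 + t^4 + t^6 + t^8)·(1 + t^4 + t^8 + t^12 + t^16)·(t + t^2 + t^3)·(1 + t^4 + t^8); the count is [t^9].
(1 + t^2 + t^4 + t^6 + t^8) has coefficients 1,0,1,0,1,0,1,0,1 for degrees 0…8.
(1 + t^4 + t^8 + t^12 + t^16) has coefficients 1,0,0,0,1,0,0,0,1,0 for degrees 0…9.
Multiplying by (t + t^2 + t^3) gives running coefficients 0,1,1,1,0,1,1,1,0,1 for degrees 0…9.
Finally multiplying by (1 + t^4 + t^8), the product of all factors after the first has coefficients 0,1,1,1,0,2,2,2,0,3 for degrees 0…9.
[t^9] = 1·3 + 1·2 + 1·2 + 1·1 + 1·1 = 9.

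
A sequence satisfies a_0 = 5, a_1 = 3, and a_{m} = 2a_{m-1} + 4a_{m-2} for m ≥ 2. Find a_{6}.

The ordinary generating function has denominator 1 - 2z - 4z^2.
Iterating the recurrence: a_0,…,a_{6} = 5, 3, 26, 64, 232, 720, 2368.

2368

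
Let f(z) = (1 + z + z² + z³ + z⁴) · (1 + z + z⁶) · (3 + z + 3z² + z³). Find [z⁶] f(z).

(1 + z + z² + z³ + z⁴) has coefficients 1,1,1,1,1 for degrees 0…4.
(1 + z + z⁶) has coefficients 1,1,0,0,0,0,1 for degrees 0…6.
Finally multiplying by (3 + z + 3z² + z³), the product of all factors after the first has coefficients 3,4,4,4,1,0,3 for degrees 0…6.
[z⁶] = 1·3 + 1·0 + 1·1 + 1·4 + 1·4 = 12.

12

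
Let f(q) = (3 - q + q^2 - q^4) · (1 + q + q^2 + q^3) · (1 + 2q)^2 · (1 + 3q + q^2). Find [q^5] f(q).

100

(3 - q + q^2 - q^4) has coefficients 3,-1,1,0,-1 for degrees 0…4.
(1 + q + q^2 + q^3) has coefficients 1,1,1,1,0,0 for degrees 0…5.
Multiplying by (1 + 2q)^2 gives running coefficients 1,5,9,9,8,4 for degrees 0…5.
Finally multiplying by (1 + 3q + q^2), the product of all factors after the first has coefficients 1,8,25,41,44,37 for degrees 0…5.
[q^5] = 3·37 − 1·44 + 1·41 − 1·8 = 100.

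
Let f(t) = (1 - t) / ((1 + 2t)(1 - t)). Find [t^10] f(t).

Partial fractions give a closed form: a_n = (1)·(-2)^n.
At n = 10: a_10 = 1024.

1024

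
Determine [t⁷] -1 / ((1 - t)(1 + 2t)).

The denominator gives the recurrence a_n = −a_(n−1) + 2a_(n−2) for n ≥ 2; the numerator fixes a_0 = -1, a_1 = 1.
Iterating: -1, 1, -3, 5, -11, 21, -43, 85, so a_7 = 85.

85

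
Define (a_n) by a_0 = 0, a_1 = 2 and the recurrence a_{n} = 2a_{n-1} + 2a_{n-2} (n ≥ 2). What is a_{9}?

The ordinary generating function has denominator 1 - 2t - 2t^2.
Iterating the recurrence: a_0,…,a_{9} = 0, 2, 4, 12, 32, 88, 240, 656, 1792, 4896.

4896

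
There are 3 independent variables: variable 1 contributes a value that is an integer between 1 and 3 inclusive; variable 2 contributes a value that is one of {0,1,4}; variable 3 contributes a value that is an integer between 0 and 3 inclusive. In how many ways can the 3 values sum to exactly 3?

The generating function for the choices is (q + q^2 + q^3)·(1 + q + q^4)·(1 + q + q^2 + q^3); the count is [q^3].
(q + q^2 + q^3) has coefficients 0,1,1,1 for degrees 0…3.
(1 + q + q^4) has coefficients 1,1,0,0 for degrees 0…3.
Finally multiplying by (1 + q + q^2 + q^3), the product of all factors after the first has coefficients 1,2,2,2 for degrees 0…3.
[q^3] = 1·2 + 1·2 + 1·1 = 5.

5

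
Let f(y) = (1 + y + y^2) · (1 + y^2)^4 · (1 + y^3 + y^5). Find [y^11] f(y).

15

(1 + y + y^2) has coefficients 1,1,1 for degrees 0…2.
(1 + y^2)^4 has coefficients 1,0,4,0,6,0,4,0,1,0,0,0 for degrees 0…11.
Finally multiplying by (1 + y^3 + y^5), the product of all factors after the first has coefficients 1,0,4,1,6,5,4,10,1,10,0,5 for degrees 0…11.
[y^11] = 1·5 + 1·0 + 1·10 = 15.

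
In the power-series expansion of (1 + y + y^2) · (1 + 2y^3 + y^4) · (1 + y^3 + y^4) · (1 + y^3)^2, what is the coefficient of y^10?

(1 + y + y^2) has coefficients 1,1,1 for degrees 0…2.
(1 + 2y^3 + y^4) has coefficients 1,0,0,2,1,0,0,0,0,0,0 for degrees 0…10.
Multiplying by (1 + y^3 + y^4) gives running coefficients 1,0,0,3,2,0,2,3,1,0,0 for degrees 0…10.
Finally multiplying by (1 + y^3)^2, the product of all factors after the first has coefficients 1,0,0,5,2,0,9,7,1,7,8 for degrees 0…10.
[y^10] = 1·8 + 1·7 + 1·1 = 16.

16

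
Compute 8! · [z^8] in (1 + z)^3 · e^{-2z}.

-2816

The EGF product rule gives c_8 = Σ_{k_1+k_2=8} C(8; k_1,k_2) · ∏ g_i(k_i), where (1+z)^3 gives the falling factorial (3)_k; e^{-2z} gives (-2)^k.
g_1(k) for k = 0…8: 1, 3, 6, 6, 0, 0, 0, 0, 0.
g_2(k) for k = 0…8: 1, -2, 4, -8, 16, -32, 64, -128, 256.
c_8 = Σ_k C(8,k)·g_1(k)·g_2(8−k) = 1·1·256 + 8·3·(-128) + 28·6·64 + 56·6·(-32) = 256 − 3072 + 10752 − 10752 = -2816.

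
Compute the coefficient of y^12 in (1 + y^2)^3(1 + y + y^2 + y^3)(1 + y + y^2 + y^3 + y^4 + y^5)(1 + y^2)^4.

(1 + y^2)^3 has coefficients 1,0,3,0,3,0,1 for degrees 0…6.
(1 + y + y^2 + y^3) has coefficients 1,1,1,1,0,0,0,0,0,0,0,0,0 for degrees 0…12.
Multiplying by (1 + y + y^2 + y^3 + y^4 + y^5) gives running coefficients 1,2,3,4,4,4,3,2,1,0,0,0,0 for degrees 0…12.
Finally multiplying by (1 + y^2)^4, the product of all factors after the first has coefficients 1,2,7,12,22,32,41,50,50,50,41,32,22 for degrees 0…12.
[y^12] = 1·22 + 3·41 + 3·50 + 1·41 = 336.

336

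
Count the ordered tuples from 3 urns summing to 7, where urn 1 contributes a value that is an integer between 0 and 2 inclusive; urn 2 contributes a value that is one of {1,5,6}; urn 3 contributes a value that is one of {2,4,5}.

3

The generating function for the choices is (1 + z + z²)·(z + z⁵ + z⁶)·(z² + z⁴ + z⁵); the count is [z⁷].
(1 + z + z²) has coefficients 1,1,1 for degrees 0…2.
(z + z⁵ + z⁶) has coefficients 0,1,0,0,0,1,1,0 for degrees 0…7.
Finally multiplying by (z² + z⁴ + z⁵), the product of all factors after the first has coefficients 0,0,0,1,0,1,1,1 for degrees 0…7.
[z⁷] = 1·1 + 1·1 + 1·1 = 3.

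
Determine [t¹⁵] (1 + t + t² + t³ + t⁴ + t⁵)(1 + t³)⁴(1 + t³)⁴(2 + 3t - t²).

504

(1 + t + t² + t³ + t⁴ + t⁵) has coefficients 1,1,1,1,1,1 for degrees 0…5.
(1 + t³)⁴ has coefficients 1,0,0,4,0,0,6,0,0,4,0,0,1,0,0,0 for degrees 0…15.
Multiplying by (1 + t³)⁴ gives running coefficients 1,0,0,8,0,0,28,0,0,56,0,0,70,0,0,56 for degrees 0…15.
Finally multiplying by (2 + 3t - t²), the product of all factors after the first has coefficients 2,3,-1,16,24,-8,56,84,-28,112,168,-56,140,210,-70,112 for degrees 0…15.
[t¹⁵] = 1·112 + 1·(-70) + 1·210 + 1·140 + 1·(-56) + 1·168 = 504.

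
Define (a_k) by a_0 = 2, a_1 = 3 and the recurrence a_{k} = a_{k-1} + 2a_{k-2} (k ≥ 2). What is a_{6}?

The ordinary generating function has denominator 1 - y - 2y^2.
Iterating the recurrence: a_0,…,a_{6} = 2, 3, 7, 13, 27, 53, 107.

107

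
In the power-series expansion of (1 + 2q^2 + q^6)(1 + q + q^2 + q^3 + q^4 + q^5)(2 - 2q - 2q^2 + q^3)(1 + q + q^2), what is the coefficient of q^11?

-3

(1 + 2q^2 + q^6) has coefficients 1,0,2,0,0,0,1 for degrees 0…6.
(1 + q + q^2 + q^3 + q^4 + q^5) has coefficients 1,1,1,1,1,1,0,0,0,0,0,0 for degrees 0…11.
Multiplying by (2 - 2q - 2q^2 + q^3) gives running coefficients 2,0,-2,-1,-1,-1,-3,-1,1,0,0,0 for degrees 0…11.
Finally multiplying by (1 + q + q^2), the product of all factors after the first has coefficients 2,2,0,-3,-4,-3,-5,-5,-3,0,1,0 for degrees 0…11.
[q^11] = 1·0 + 2·0 + 1·(-3) = -3.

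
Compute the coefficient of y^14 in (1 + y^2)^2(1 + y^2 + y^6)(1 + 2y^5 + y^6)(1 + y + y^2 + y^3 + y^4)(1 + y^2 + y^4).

(1 + y^2)^2 has coefficients 1,0,2,0,1 for degrees 0…4.
(1 + y^2 + y^6) has coefficients 1,0,1,0,0,0,1,0,0,0,0,0,0,0,0 for degrees 0…14.
Multiplying by (1 + 2y^5 + y^6) gives running coefficients 1,0,1,0,0,2,2,2,1,0,0,2,1,0,0 for degrees 0…14.
Multiplying by (1 + y + y^2 + y^3 + y^4) gives running coefficients 1,1,2,2,2,3,5,6,7,7,5,5,4,3,3 for degrees 0…14.
Finally multiplying by (1 + y^2 + y^4), the product of all factors after the first has coefficients 1,1,3,3,5,6,9,11,14,16,17,18,16,15,12 for degrees 0…14.
[y^14] = 1·12 + 2·16 + 1·17 = 61.

61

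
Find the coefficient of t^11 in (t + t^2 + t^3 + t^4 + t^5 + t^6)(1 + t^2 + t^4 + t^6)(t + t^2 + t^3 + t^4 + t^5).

(t + t^2 + t^3 + t^4 + t^5 + t^6) has coefficients 0,1,1,1,1,1,1 for degrees 0…6.
(1 + t^2 + t^4 + t^6) has coefficients 1,0,1,0,1,0,1,0,0,0,0,0 for degrees 0…11.
Finally multiplying by (t + t^2 + t^3 + t^4 + t^5), the product of all factors after the first has coefficients 0,1,1,2,2,3,2,3,2,2,1,1 for degrees 0…11.
[t^11] = 1·1 + 1·2 + 1·2 + 1·3 + 1·2 + 1·3 = 13.

13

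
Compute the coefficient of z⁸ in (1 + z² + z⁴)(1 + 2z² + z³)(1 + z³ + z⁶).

(1 + z² + z⁴) has coefficients 1,0,1,0,1 for degrees 0…4.
(1 + 2z² + z³) has coefficients 1,0,2,1,0,0,0,0,0 for degrees 0…8.
Finally multiplying by (1 + z³ + z⁶), the product of all factors after the first has coefficients 1,0,2,2,0,2,2,0,2 for degrees 0…8.
[z⁸] = 1·2 + 1·2 + 1·0 = 4.

4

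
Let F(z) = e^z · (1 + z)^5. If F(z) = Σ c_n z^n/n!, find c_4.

The EGF product rule gives c_4 = Σ_{k_1+k_2=4} C(4; k_1,k_2) · ∏ g_i(k_i), where e^z gives (1)^k; (1+z)^5 gives the falling factorial (5)_k.
g_1(k) for k = 0…4: 1, 1, 1, 1, 1.
g_2(k) for k = 0…4: 1, 5, 20, 60, 120.
c_4 = Σ_k C(4,k)·g_1(k)·g_2(4−k) = 1·1·120 + 4·1·60 + 6·1·20 + 4·1·5 + 1·1·1 = 120 + 240 + 120 + 20 + 1 = 501.

501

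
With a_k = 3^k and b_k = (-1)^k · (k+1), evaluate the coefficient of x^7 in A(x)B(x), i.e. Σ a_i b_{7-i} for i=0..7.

Write out a_i and b_{7-i} for i = 0,…,7 and sum the products.
Σ = 1·(-8) + 3·7 + 9·(-6) + 27·5 + 81·(-4) + 243·3 + 729·(-2) + 2187·1 = 1228.

1228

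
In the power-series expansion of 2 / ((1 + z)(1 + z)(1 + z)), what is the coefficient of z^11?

The denominator gives the recurrence a_n = −3a_(n−1) − 3a_(n−2) − a_(n−3) for n ≥ 3; the numerator fixes a_0 = 2, a_1 = -6, a_2 = 12.
Iterating: 2, -6, 12, -20, 30, -42, 56, -72, 90, -110, 132, -156, so a_11 = -156.

-156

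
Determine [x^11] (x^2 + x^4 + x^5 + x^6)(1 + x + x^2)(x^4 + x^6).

4

(x^2 + x^4 + x^5 + x^6) has coefficients 0,0,1,0,1,1,1 for degrees 0…6.
(1 + x + x^2) has coefficients 1,1,1,0,0,0,0,0,0,0,0,0 for degrees 0…11.
Finally multiplying by (x^4 + x^6), the product of all factors after the first has coefficients 0,0,0,0,1,1,2,1,1,0,0,0 for degrees 0…11.
[x^11] = 1·0 + 1·1 + 1·2 + 1·1 = 4.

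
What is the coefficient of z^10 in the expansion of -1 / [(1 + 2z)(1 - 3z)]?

The denominator gives the recurrence a_n = a_(n−1) + 6a_(n−2) for n ≥ 2; the numerator fixes a_0 = -1, a_1 = -1.
Iterating: -1, -1, -7, -13, -55, -133, -463, -1261, -4039, -11605, -35839, so a_10 = -35839.

-35839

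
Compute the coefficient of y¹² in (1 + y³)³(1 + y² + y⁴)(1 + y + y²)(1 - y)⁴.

(1 + y³)³ has coefficients 1,0,0,3,0,0,3,0,0,1 for degrees 0…9.
(1 + y² + y⁴) has coefficients 1,0,1,0,1,0,0,0,0,0,0,0,0 for degrees 0…12.
Multiplying by (1 + y + y²) gives running coefficients 1,1,2,1,2,1,1,0,0,0,0,0,0 for degrees 0…12.
Finally multiplying by (1 - y)⁴, the product of all factors after the first has coefficients 1,-3,4,-5,7,-8,7,-5,4,-3,1,0,0 for degrees 0…12.
[y¹²] = 1·0 + 3·(-3) + 3·7 + 1·(-5) = 7.

7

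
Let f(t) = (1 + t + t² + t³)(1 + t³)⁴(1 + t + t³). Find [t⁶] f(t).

19

(1 + t + t² + t³) has coefficients 1,1,1,1 for degrees 0…3.
(1 + t³)⁴ has coefficients 1,0,0,4,0,0,6 for degrees 0…6.
Finally multiplying by (1 + t + t³), the product of all factors after the first has coefficients 1,1,0,5,4,0,10 for degrees 0…6.
[t⁶] = 1·10 + 1·0 + 1·4 + 1·5 = 19.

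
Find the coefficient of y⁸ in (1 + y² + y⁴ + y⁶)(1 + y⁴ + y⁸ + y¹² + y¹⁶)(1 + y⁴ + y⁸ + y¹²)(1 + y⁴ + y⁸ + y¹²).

9

(1 + y² + y⁴ + y⁶) has coefficients 1,0,1,0,1,0,1 for degrees 0…6.
(1 + y⁴ + y⁸ + y¹² + y¹⁶) has coefficients 1,0,0,0,1,0,0,0,1 for degrees 0…8.
Multiplying by (1 + y⁴ + y⁸ + y¹²) gives running coefficients 1,0,0,0,2,0,0,0,3 for degrees 0…8.
Finally multiplying by (1 + y⁴ + y⁸ + y¹²), the product of all factors after the first has coefficients 1,0,0,0,3,0,0,0,6 for degrees 0…8.
[y⁸] = 1·6 + 1·0 + 1·3 + 1·0 = 9.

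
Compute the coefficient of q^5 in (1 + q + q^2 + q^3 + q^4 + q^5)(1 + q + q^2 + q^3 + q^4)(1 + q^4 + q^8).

7

(1 + q + q^2 + q^3 + q^4 + q^5) has coefficients 1,1,1,1,1,1 for degrees 0…5.
(1 + q + q^2 + q^3 + q^4) has coefficients 1,1,1,1,1,0 for degrees 0…5.
Finally multiplying by (1 + q^4 + q^8), the product of all factors after the first has coefficients 1,1,1,1,2,1 for degrees 0…5.
[q^5] = 1·1 + 1·2 + 1·1 + 1·1 + 1·1 + 1·1 = 7.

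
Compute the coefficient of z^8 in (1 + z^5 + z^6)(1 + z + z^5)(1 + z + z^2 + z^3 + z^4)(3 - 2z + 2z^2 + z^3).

(1 + z^5 + z^6) has coefficients 1,0,0,0,0,1,1 for degrees 0…6.
(1 + z + z^5) has coefficients 1,1,0,0,0,1,0,0,0 for degrees 0…8.
Multiplying by (1 + z + z^2 + z^3 + z^4) gives running coefficients 1,2,2,2,2,2,1,1,1 for degrees 0…8.
Finally multiplying by (3 - 2z + 2z^2 + z^3), the product of all factors after the first has coefficients 3,4,4,7,8,8,5,7,5 for degrees 0…8.
[z^8] = 1·5 + 1·7 + 1·4 = 16.

16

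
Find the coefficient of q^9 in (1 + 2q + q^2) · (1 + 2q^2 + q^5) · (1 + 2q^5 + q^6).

(1 + 2q + q^2) has coefficients 1,2,1 for degrees 0…2.
(1 + 2q^2 + q^5) has coefficients 1,0,2,0,0,1,0,0,0,0 for degrees 0…9.
Finally multiplying by (1 + 2q^5 + q^6), the product of all factors after the first has coefficients 1,0,2,0,0,3,1,4,2,0 for degrees 0…9.
[q^9] = 1·0 + 2·2 + 1·4 = 8.

8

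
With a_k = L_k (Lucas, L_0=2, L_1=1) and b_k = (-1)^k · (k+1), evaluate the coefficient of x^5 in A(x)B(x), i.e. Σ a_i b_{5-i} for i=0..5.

-10

This is [x^5] in the product of the two ordinary generating functions.
Σ = 2·(-6) + 1·5 + 3·(-4) + 4·3 + 7·(-2) + 11·1 = -10.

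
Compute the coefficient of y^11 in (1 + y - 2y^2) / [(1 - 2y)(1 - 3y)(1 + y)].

440137

The denominator gives the recurrence a_n = 4a_(n−1) − a_(n−2) − 6a_(n−3) for n ≥ 3; the numerator fixes a_0 = 1, a_1 = 5, a_2 = 17.
Iterating: 1, 5, 17, 57, 181, 565, 1737, 5297, 16061, 48525, 146257, 440137, so a_11 = 440137.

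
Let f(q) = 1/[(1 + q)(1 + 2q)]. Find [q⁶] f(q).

127

Partial fractions give a closed form: a_n = (-1)·(-1)^n + (2)·(-2)^n.
At n = 6: a_6 = 127.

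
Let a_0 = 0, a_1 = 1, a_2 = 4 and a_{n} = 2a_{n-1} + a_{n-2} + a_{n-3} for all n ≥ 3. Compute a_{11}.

16073

The ordinary generating function has denominator 1 - 2y - y^2 - y^3.
Iterating the recurrence: a_0,…,a_{11} = 0, 1, 4, 9, 23, 59, 150, 382, 973, 2478, 6311, 16073.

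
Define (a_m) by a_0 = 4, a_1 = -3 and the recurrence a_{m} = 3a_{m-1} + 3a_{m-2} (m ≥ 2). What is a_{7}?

405

The ordinary generating function has denominator 1 - 3x - 3x^2.
Iterating the recurrence: a_0,…,a_{7} = 4, -3, 3, 0, 9, 27, 108, 405.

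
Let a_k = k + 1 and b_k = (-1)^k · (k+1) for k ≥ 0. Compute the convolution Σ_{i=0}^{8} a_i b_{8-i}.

This is [x^8] in the product of the two ordinary generating functions.
Σ = 1·9 + 2·(-8) + 3·7 + 4·(-6) + 5·5 + 6·(-4) + 7·3 + 8·(-2) + 9·1 = 5.

5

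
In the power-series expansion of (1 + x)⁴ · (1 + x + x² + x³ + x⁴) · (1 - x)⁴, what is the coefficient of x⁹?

-3

(1 + x)⁴ has coefficients 1,4,6,4,1 for degrees 0…4.
(1 + x + x² + x³ + x⁴) has coefficients 1,1,1,1,1,0,0,0,0,0 for degrees 0…9.
Finally multiplying by (1 - x)⁴, the product of all factors after the first has coefficients 1,-3,3,-1,0,-1,3,-3,1,0 for degrees 0…9.
[x⁹] = 1·0 + 4·1 + 6·(-3) + 4·3 + 1·(-1) = -3.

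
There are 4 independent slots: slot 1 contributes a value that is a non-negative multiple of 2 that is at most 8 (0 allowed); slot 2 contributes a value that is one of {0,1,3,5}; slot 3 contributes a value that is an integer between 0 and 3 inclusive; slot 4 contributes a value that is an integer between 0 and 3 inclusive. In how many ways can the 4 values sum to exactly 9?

31

The generating function for the choices is (1 + x² + x⁴ + x⁶ + x⁸)·(1 + x + x³ + x⁵)·(1 + x + x² + x³)·(1 + x + x² + x³); the count is [x⁹].
(1 + x² + x⁴ + x⁶ + x⁸) has coefficients 1,0,1,0,1,0,1,0,1 for degrees 0…8.
(1 + x + x³ + x⁵) has coefficients 1,1,0,1,0,1,0,0,0,0 for degrees 0…9.
Multiplying by (1 + x + x² + x³) gives running coefficients 1,2,2,3,2,2,2,1,1,0 for degrees 0…9.
Finally multiplying by (1 + x + x² + x³), the product of all factors after the first has coefficients 1,3,5,8,9,9,9,7,6,4 for degrees 0…9.
[x⁹] = 1·4 + 1·7 + 1·9 + 1·8 + 1·3 = 31.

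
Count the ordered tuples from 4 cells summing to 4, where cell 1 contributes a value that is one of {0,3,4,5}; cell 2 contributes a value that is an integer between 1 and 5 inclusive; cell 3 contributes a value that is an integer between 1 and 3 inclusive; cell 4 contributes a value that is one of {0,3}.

3

The generating function for the choices is (1 + x^3 + x^4 + x^5)·(x + x^2 + x^3 + x^4 + x^5)·(x + x^2 + x^3)·(1 + x^3); the count is [x^4].
(1 + x^3 + x^4 + x^5) has coefficients 1,0,0,1,1 for degrees 0…4.
(x + x^2 + x^3 + x^4 + x^5) has coefficients 0,1,1,1,1 for degrees 0…4.
Multiplying by (x + x^2 + x^3) gives running coefficients 0,0,1,2,3 for degrees 0…4.
Finally multiplying by (1 + x^3), the product of all factors after the first has coefficients 0,0,1,2,3 for degrees 0…4.
[x^4] = 1·3 + 1·0 + 1·0 = 3.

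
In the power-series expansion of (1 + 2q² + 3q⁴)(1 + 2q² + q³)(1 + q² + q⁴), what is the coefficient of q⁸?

13

(1 + 2q² + 3q⁴) has coefficients 1,0,2,0,3 for degrees 0…4.
(1 + 2q² + q³) has coefficients 1,0,2,1,0,0,0,0,0 for degrees 0…8.
Finally multiplying by (1 + q² + q⁴), the product of all factors after the first has coefficients 1,0,3,1,3,1,2,1,0 for degrees 0…8.
[q⁸] = 1·0 + 2·2 + 3·3 = 13.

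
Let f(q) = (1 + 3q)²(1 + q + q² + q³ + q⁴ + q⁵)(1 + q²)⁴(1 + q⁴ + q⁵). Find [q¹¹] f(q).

510

(1 + 3q)² has coefficients 1,6,9 for degrees 0…2.
(1 + q + q² + q³ + q⁴ + q⁵) has coefficients 1,1,1,1,1,1,0,0,0,0,0,0 for degrees 0…11.
Multiplying by (1 + q²)⁴ gives running coefficients 1,1,5,5,11,11,14,14,11,11,5,5 for degrees 0…11.
Finally multiplying by (1 + q⁴ + q⁵), the product of all factors after the first has coefficients 1,1,5,5,12,13,20,24,27,33,30,33 for degrees 0…11.
[q¹¹] = 1·33 + 6·30 + 9·33 = 510.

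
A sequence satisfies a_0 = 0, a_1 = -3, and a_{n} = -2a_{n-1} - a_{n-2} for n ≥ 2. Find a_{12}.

The ordinary generating function has denominator 1 + 2x + x^2.
Iterating the recurrence: a_0,…,a_{12} = 0, -3, 6, -9, 12, -15, 18, -21, 24, -27, 30, -33, 36.

36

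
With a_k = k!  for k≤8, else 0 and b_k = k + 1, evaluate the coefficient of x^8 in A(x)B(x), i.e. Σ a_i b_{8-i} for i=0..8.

53227

The convolution is the x^8 coefficient of A(x)B(x).
Σ = 1·9 + 1·8 + 2·7 + 6·6 + 24·5 + 120·4 + 720·3 + 5040·2 + 40320·1 = 53227.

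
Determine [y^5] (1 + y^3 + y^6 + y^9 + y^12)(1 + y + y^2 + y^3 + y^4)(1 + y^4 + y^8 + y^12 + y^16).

2

(1 + y^3 + y^6 + y^9 + y^12) has coefficients 1,0,0,1,0,0 for degrees 0…5.
(1 + y + y^2 + y^3 + y^4) has coefficients 1,1,1,1,1,0 for degrees 0…5.
Finally multiplying by (1 + y^4 + y^8 + y^12 + y^16), the product of all factors after the first has coefficients 1,1,1,1,2,1 for degrees 0…5.
[y^5] = 1·1 + 1·1 = 2.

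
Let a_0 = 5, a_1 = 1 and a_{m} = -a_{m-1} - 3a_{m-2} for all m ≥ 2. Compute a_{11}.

The ordinary generating function has denominator 1 + t + 3t^2.
Iterating the recurrence: a_0,…,a_{11} = 5, 1, -16, 13, 35, -74, -31, 253, -160, -599, 1079, 718.

718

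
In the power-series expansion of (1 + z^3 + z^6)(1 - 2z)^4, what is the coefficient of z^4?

(1 + z^3 + z^6) has coefficients 1,0,0,1,0 for degrees 0…4.
(1 - 2z)^4 has coefficients 1,-8,24,-32,16 for degrees 0…4.
[z^4] = 1·16 + 1·(-8) = 8.

8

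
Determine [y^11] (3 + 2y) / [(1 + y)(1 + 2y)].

-8191

Partial fractions give a closed form: a_n = (-1)·(-1)^n + (4)·(-2)^n.
At n = 11: a_11 = -8191.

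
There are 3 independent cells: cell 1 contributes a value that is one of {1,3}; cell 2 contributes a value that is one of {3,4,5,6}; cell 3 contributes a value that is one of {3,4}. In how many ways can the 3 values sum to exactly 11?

3

The generating function for the choices is (t + t³)·(t³ + t⁴ + t⁵ + t⁶)·(t³ + t⁴); the count is [t¹¹].
(t + t³) has coefficients 0,1,0,1 for degrees 0…3.
(t³ + t⁴ + t⁵ + t⁶) has coefficients 0,0,0,1,1,1,1,0,0,0,0,0 for degrees 0…11.
Finally multiplying by (t³ + t⁴), the product of all factors after the first has coefficients 0,0,0,0,0,0,1,2,2,2,1,0 for degrees 0…11.
[t¹¹] = 1·1 + 1·2 = 3.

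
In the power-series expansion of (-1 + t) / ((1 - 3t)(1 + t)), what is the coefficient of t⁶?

-365

Partial fractions give a closed form: a_n = (-1/2)·3^n + (-1/2)·(-1)^n.
At n = 6: a_6 = -365.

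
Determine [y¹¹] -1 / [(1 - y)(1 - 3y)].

Partial fractions give a closed form: a_n = (1/2)·1^n + (-3/2)·3^n.
At n = 11: a_11 = -265720.

-265720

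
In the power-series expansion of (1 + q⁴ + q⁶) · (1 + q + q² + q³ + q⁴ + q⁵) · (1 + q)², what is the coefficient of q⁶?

(1 + q⁴ + q⁶) has coefficients 1,0,0,0,1,0,1 for degrees 0…6.
(1 + q + q² + q³ + q⁴ + q⁵) has coefficients 1,1,1,1,1,1,0 for degrees 0…6.
Finally multiplying by (1 + q)², the product of all factors after the first has coefficients 1,3,4,4,4,4,3 for degrees 0…6.
[q⁶] = 1·3 + 1·4 + 1·1 = 8.

8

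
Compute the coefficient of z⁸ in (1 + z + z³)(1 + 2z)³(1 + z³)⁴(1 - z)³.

72

(1 + z + z³) has coefficients 1,1,0,1 for degrees 0…3.
(1 + 2z)³ has coefficients 1,6,12,8,0,0,0,0,0 for degrees 0…8.
Multiplying by (1 + z³)⁴ gives running coefficients 1,6,12,12,24,48,38,36,72 for degrees 0…8.
Finally multiplying by (1 - z)³, the product of all factors after the first has coefficients 1,3,-3,-7,18,0,-46,42,30 for degrees 0…8.
[z⁸] = 1·30 + 1·42 + 1·0 = 72.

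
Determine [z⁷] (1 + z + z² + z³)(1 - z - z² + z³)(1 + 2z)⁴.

(1 + z + z² + z³) has coefficients 1,1,1,1 for degrees 0…3.
(1 - z - z² + z³) has coefficients 1,-1,-1,1,0,0,0,0 for degrees 0…7.
Finally multiplying by (1 + 2z)⁴, the product of all factors after the first has coefficients 1,7,15,1,-32,-24,16,16 for degrees 0…7.
[z⁷] = 1·16 + 1·16 + 1·(-24) + 1·(-32) = -24.

-24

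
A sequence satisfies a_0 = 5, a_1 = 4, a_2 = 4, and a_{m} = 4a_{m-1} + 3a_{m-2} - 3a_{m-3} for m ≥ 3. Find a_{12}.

8982301

The ordinary generating function has denominator 1 - 4z - 3z^2 + 3z^3.
Iterating the recurrence: a_0,…,a_{12} = 5, 4, 4, 13, 52, 235, 1057, 4777, 21574, 97456, 440215, 1988506, 8982301.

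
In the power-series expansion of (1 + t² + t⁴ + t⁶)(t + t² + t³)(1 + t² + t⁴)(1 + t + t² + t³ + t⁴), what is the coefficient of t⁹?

(1 + t² + t⁴ + t⁶) has coefficients 1,0,1,0,1,0,1 for degrees 0…6.
(t + t² + t³) has coefficients 0,1,1,1,0,0,0,0,0,0 for degrees 0…9.
Multiplying by (1 + t² + t⁴) gives running coefficients 0,1,1,2,1,2,1,1,0,0 for degrees 0…9.
Finally multiplying by (1 + t + t² + t³ + t⁴), the product of all factors after the first has coefficients 0,1,2,4,5,7,7,7,5,4 for degrees 0…9.
[t⁹] = 1·4 + 1·7 + 1·7 + 1·4 = 22.

22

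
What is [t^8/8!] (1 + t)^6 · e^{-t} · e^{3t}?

1081600

The EGF product rule gives c_8 = Σ_{k_1+k_2+k_3=8} C(8; k_1,k_2,k_3) · ∏ g_i(k_i), where (1+t)^6 gives the falling factorial (6)_k; e^{-t} gives (-1)^k; e^{3t} gives (3)^k.
g_1(k) for k = 0…8: 1, 6, 30, 120, 360, 720, 720, 0, 0.
g_2(k) for k = 0…8: 1, -1, 1, -1, 1, -1, 1, -1, 1.
g_3(k) for k = 0…8: 1, 3, 9, 27, 81, 243, 729, 2187, 6561.
First combine the last two factors: h(k) = Σ_j C(k,j)·g_2(j)·g_3(k−j) for k = 0…8: 1, 2, 4, 8, 16, 32, 64, 128, 256.
c_8 = Σ_k C(8,k)·g_1(k)·h(8−k) = 1·1·256 + 8·6·128 + 28·30·64 + 56·120·32 + 70·360·16 + 56·720·8 + 28·720·4 = 256 + 6144 + 53760 + 215040 + 403200 + 322560 + 80640 = 1081600.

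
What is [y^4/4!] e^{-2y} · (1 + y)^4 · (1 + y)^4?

96

The EGF product rule gives c_4 = Σ_{k_1+k_2+k_3=4} C(4; k_1,k_2,k_3) · ∏ g_i(k_i), where e^{-2y} gives (-2)^k; (1+y)^4 gives the falling factorial (4)_k; (1+y)^4 gives the falling factorial (4)_k.
g_1(k) for k = 0…4: 1, -2, 4, -8, 16.
g_2(k) for k = 0…4: 1, 4, 12, 24, 24.
g_3(k) for k = 0…4: 1, 4, 12, 24, 24.
First combine the last two factors: h(k) = Σ_j C(k,j)·g_2(j)·g_3(k−j) for k = 0…4: 1, 8, 56, 336, 1680.
c_4 = Σ_k C(4,k)·g_1(k)·h(4−k) = 1·1·1680 + 4·(-2)·336 + 6·4·56 + 4·(-8)·8 + 1·16·1 = 1680 − 2688 + 1344 − 256 + 16 = 96.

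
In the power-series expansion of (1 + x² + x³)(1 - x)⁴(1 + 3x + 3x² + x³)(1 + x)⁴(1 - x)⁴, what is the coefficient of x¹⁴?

(1 + x² + x³) has coefficients 1,0,1,1 for degrees 0…3.
(1 - x)⁴ has coefficients 1,-4,6,-4,1,0,0,0,0,0,0,0,0,0,0 for degrees 0…14.
Multiplying by (1 + 3x + 3x² + x³) gives running coefficients 1,-1,-3,3,3,-3,-1,1,0,0,0,0,0,0,0 for degrees 0…14.
Multiplying by (1 + x)⁴ gives running coefficients 1,3,-1,-11,-6,14,14,-6,-11,-1,3,1,0,0,0 for degrees 0…14.
Finally multiplying by (1 - x)⁴, the product of all factors after the first has coefficients 1,-1,-7,7,21,-21,-35,35,35,-35,-21,21,7,-7,-1 for degrees 0…14.
[x¹⁴] = 1·(-1) + 1·7 + 1·21 = 27.

27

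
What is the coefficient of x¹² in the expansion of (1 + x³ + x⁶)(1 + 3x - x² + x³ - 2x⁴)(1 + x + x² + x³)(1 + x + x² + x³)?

-1

(1 + x³ + x⁶) has coefficients 1,0,0,1,0,0,1 for degrees 0…6.
(1 + 3x - x² + x³ - 2x⁴) has coefficients 1,3,-1,1,-2,0,0,0,0,0,0,0,0 for degrees 0…12.
Multiplying by (1 + x + x² + x³) gives running coefficients 1,4,3,4,1,-2,-1,-2,0,0,0,0,0 for degrees 0…12.
Finally multiplying by (1 + x + x² + x³), the product of all factors after the first has coefficients 1,5,8,12,12,6,2,-4,-5,-3,-2,0,0 for degrees 0…12.
[x¹²] = 1·0 + 1·(-3) + 1·2 = -1.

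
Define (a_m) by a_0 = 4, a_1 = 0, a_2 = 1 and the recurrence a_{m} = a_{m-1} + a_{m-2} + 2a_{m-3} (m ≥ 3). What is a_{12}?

2929

The ordinary generating function has denominator 1 - y - y^2 - 2y^3.
Iterating the recurrence: a_0,…,a_{12} = 4, 0, 1, 9, 10, 21, 49, 90, 181, 369, 730, 1461, 2929.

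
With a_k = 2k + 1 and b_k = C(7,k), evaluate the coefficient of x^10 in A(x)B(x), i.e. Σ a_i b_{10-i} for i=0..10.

Write out a_i and b_{10-i} for i = 0,…,10 and sum the products.
Σ = 1·0 + 3·0 + 5·0 + 7·1 + 9·7 + 11·21 + 13·35 + 15·35 + 17·21 + 19·7 + 21·1 = 1792.

1792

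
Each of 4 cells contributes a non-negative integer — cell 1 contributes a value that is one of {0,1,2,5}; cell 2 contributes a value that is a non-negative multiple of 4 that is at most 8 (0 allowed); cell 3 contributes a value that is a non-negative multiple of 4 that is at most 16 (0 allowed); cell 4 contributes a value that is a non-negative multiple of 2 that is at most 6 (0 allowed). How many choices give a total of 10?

10

The generating function for the choices is (1 + x + x^2 + x^5)·(1 + x^4 + x^8)·(1 + x^4 + x^8 + x^12 + x^16)·(1 + x^2 + x^4 + x^6); the count is [x^10].
(1 + x + x^2 + x^5) has coefficients 1,1,1,0,0,1 for degrees 0…5.
(1 + x^4 + x^8) has coefficients 1,0,0,0,1,0,0,0,1,0,0 for degrees 0…10.
Multiplying by (1 + x^4 + x^8 + x^12 + x^16) gives running coefficients 1,0,0,0,2,0,0,0,3,0,0 for degrees 0…10.
Finally multiplying by (1 + x^2 + x^4 + x^6), the product of all factors after the first has coefficients 1,0,1,0,3,0,3,0,5,0,5 for degrees 0…10.
[x^10] = 1·5 + 1·0 + 1·5 + 1·0 = 10.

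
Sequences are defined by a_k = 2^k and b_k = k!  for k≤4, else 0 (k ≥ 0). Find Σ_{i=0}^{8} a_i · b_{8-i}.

1088

Write out a_i and b_{8-i} for i = 0,…,8 and sum the products.
Σ = 1·0 + 2·0 + 4·0 + 8·0 + 16·24 + 32·6 + 64·2 + 128·1 + 256·1 = 1088.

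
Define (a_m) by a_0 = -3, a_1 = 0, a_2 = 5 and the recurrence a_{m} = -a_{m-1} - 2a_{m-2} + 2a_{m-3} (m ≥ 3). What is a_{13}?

-789

The ordinary generating function has denominator 1 + z + 2z^2 - 2z^3.
Iterating the recurrence: a_0,…,a_{13} = -3, 0, 5, -11, 1, 31, -55, -5, 177, -277, -87, 995, -1375, -789.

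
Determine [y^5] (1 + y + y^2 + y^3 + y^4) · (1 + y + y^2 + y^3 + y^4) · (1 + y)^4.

(1 + y + y^2 + y^3 + y^4) has coefficients 1,1,1,1,1 for degrees 0…4.
(1 + y + y^2 + y^3 + y^4) has coefficients 1,1,1,1,1,0 for degrees 0…5.
Finally multiplying by (1 + y)^4, the product of all factors after the first has coefficients 1,5,11,15,16,15 for degrees 0…5.
[y^5] = 1·15 + 1·16 + 1·15 + 1·11 + 1·5 = 62.

62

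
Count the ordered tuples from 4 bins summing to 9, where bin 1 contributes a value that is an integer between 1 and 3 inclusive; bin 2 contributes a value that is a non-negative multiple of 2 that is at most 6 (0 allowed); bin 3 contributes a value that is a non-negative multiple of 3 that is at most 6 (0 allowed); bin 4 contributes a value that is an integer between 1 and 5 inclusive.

The generating function for the choices is (z + z² + z³)·(1 + z² + z⁴ + z⁶)·(1 + z³ + z⁶)·(z + z² + z³ + z⁴ + z⁵); the count is [z⁹].
(z + z² + z³) has coefficients 0,1,1,1 for degrees 0…3.
(1 + z² + z⁴ + z⁶) has coefficients 1,0,1,0,1,0,1,0,0,0 for degrees 0…9.
Multiplying by (1 + z³ + z⁶) gives running coefficients 1,0,1,1,1,1,2,1,1,1 for degrees 0…9.
Finally multiplying by (z + z² + z³ + z⁴ + z⁵), the product of all factors after the first has coefficients 0,1,1,2,3,4,4,6,6,6 for degrees 0…9.
[z⁹] = 1·6 + 1·6 + 1·4 = 16.

16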